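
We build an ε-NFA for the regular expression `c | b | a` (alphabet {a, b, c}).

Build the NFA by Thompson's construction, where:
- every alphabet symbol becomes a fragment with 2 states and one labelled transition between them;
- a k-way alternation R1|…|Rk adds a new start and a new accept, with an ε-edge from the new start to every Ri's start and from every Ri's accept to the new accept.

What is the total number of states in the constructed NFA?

Building bottom-up:
Each of the 3 symbol leaves contributes a 2-state fragment.
  c | b | a — 8 states

8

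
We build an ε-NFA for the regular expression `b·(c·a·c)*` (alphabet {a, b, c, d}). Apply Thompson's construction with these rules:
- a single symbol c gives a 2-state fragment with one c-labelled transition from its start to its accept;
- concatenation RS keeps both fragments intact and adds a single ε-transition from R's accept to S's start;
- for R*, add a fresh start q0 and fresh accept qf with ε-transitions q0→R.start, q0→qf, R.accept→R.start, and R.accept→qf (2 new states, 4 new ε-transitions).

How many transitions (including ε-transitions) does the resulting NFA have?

11

Bottom-up over the parse tree:
Each of the 4 symbol leaves contributes 1 transition (1 symbol, 0 ε).
  c·a·c — 5 transitions (3 symbol, 2 ε)
  (c·a·c)* — 9 transitions (3 symbol, 6 ε)
  b·(c·a·c)* — 11 transitions (4 symbol, 7 ε)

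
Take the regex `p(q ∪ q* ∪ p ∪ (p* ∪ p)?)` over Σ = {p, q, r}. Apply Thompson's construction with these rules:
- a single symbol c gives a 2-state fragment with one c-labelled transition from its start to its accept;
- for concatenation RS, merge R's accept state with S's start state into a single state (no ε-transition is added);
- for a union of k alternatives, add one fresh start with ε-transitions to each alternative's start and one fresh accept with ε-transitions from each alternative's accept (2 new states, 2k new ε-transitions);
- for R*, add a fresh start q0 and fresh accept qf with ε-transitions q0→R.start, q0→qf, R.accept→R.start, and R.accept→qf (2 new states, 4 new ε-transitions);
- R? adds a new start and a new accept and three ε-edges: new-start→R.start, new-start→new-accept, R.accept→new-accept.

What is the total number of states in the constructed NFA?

21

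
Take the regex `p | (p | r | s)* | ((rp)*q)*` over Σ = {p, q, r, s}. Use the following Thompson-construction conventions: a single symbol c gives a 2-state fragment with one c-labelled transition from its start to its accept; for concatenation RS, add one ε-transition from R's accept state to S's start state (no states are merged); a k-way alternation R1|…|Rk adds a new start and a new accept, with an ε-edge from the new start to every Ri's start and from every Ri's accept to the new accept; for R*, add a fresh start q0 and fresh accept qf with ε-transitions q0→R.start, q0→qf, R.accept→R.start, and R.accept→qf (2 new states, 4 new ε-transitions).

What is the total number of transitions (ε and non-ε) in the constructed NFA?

33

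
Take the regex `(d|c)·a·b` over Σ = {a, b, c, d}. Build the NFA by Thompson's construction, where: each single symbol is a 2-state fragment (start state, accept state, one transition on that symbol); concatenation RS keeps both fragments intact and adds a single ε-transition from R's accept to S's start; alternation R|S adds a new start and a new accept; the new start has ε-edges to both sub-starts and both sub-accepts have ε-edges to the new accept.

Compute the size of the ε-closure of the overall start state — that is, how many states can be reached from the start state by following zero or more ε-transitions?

3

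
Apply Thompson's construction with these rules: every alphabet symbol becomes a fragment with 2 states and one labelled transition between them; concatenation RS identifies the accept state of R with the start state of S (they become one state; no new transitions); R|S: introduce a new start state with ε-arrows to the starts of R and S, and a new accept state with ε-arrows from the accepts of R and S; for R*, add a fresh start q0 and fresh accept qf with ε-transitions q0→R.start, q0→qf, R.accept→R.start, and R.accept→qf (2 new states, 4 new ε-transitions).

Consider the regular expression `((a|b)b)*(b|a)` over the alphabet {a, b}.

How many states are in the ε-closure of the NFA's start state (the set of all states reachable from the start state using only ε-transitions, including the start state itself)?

7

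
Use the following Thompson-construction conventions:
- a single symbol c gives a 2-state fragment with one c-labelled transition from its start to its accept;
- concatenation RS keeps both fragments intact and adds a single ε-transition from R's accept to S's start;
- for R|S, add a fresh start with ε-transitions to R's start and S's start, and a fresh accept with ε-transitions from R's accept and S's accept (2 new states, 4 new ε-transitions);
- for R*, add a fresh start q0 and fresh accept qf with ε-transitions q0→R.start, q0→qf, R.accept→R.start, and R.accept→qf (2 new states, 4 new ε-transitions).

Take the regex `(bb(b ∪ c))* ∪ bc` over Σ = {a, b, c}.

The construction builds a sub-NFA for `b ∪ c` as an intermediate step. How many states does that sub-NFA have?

Fragment for `b ∪ c`:
Each of the 2 symbol leaves contributes a 2-state fragment.
  b ∪ c = 6 states

6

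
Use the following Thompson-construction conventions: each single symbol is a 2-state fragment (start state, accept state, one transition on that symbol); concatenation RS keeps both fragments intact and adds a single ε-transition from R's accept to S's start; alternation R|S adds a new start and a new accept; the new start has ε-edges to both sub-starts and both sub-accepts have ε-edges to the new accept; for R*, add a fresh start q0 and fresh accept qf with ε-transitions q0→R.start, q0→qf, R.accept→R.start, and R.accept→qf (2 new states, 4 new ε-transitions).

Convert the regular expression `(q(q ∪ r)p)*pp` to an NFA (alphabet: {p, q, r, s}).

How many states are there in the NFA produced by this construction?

16

Recursing over subexpressions:
Each of the 6 symbol leaves contributes a 2-state fragment.
  q ∪ r — 6 states
  q(q ∪ r)p — 10 states
  (q(q ∪ r)p)* — 12 states
  (q(q ∪ r)p)*pp — 16 states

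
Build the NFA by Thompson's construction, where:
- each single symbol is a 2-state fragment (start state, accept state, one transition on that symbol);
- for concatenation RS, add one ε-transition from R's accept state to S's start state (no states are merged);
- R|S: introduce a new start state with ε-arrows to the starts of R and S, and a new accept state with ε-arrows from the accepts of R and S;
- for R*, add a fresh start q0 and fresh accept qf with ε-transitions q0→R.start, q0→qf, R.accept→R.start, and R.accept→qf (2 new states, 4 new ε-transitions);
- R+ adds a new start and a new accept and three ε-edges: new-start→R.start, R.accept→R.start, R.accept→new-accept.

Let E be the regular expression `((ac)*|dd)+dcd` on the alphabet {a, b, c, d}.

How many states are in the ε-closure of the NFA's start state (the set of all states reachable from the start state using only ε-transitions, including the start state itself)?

Work bottom-up. For each fragment F, track |ε-closure(F.start)| and whether F's accept lies in that closure (i.e. whether F accepts ε). A single-symbol fragment has closure size 1 and does not accept ε.
  ac → C equals the left operand's closure size = 1 (its accept is not ε-reachable, so the closure stops there)
  (ac)* → the star's fresh start ε-reaches both the body's start and the fresh accept: C = 2 + 1 = 3
  dd → same as the first factor's closure: C = 1
  (ac)*|dd → C = 1 (new start) + (3 + 1) + 1 (new accept, since some branch ε-reaches its own accept) = 6
  ((ac)*|dd)+ → C = 1 + 6 + 1 (new accept, reached because the body accepts ε) = 8
  ((ac)*|dd)+dcd → C = 8 + 1 = 9 (closure spills across the concat boundary because the left factor accepts ε)

9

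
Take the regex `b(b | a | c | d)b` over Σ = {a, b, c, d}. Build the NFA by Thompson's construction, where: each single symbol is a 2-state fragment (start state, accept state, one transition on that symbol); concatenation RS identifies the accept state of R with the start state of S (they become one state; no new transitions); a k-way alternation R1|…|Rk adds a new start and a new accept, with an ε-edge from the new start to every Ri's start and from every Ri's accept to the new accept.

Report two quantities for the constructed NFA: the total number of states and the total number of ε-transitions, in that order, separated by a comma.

12, 8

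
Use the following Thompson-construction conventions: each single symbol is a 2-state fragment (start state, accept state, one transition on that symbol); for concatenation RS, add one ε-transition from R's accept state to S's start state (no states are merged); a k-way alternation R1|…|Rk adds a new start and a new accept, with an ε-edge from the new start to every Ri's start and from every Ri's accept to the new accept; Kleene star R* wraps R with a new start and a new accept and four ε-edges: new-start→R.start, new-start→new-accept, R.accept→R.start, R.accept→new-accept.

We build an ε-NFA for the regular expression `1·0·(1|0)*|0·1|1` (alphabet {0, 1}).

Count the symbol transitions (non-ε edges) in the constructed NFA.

7

Building bottom-up:
Each of the 7 symbol leaves contributes exactly 1 symbol transition.
  1|0 : 2 symbol transitions
  (1|0)* : 2 symbol transitions
  1·0·(1|0)* : 4 symbol transitions
  0·1 : 2 symbol transitions
  1·0·(1|0)*|0·1|1 : 7 symbol transitions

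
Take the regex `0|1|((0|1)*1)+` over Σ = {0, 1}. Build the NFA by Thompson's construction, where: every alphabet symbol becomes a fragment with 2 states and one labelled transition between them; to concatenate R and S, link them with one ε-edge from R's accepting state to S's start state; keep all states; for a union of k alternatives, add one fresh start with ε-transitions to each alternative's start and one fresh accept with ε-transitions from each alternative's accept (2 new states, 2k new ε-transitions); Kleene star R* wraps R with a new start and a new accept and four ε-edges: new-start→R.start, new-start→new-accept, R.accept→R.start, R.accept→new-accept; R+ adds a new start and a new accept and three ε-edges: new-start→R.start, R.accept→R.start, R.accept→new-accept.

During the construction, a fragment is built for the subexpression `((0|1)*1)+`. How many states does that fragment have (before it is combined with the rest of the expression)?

Fragment for `((0|1)*1)+`:
Each of the 3 symbol leaves contributes a 2-state fragment.
  0|1 → 6 states
  (0|1)* → 8 states
  (0|1)*1 → 10 states
  ((0|1)*1)+ → 12 states

12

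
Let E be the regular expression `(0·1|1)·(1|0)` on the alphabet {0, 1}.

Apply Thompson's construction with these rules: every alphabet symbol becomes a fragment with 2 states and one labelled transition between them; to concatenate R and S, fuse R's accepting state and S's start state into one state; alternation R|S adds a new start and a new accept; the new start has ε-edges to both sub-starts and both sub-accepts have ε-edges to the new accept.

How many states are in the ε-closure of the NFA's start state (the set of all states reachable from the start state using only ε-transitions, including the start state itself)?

3

Compute the ε-closure size of each fragment's start state recursively; a symbol fragment's start has no outgoing ε-edge, so its closure is just itself (size 1).
  0·1 : same as the first factor's closure: |ε-closure| = 1
  0·1|1 : |ε-closure| = 1 + 1 + 1 = 3 (the new accept is not ε-reachable since no branch accepts ε)
  1|0 : |ε-closure| = 1 + 1 + 1 = 3 (the new accept is not ε-reachable since no branch accepts ε)
  (0·1|1)·(1|0) : same as the first factor's closure: |ε-closure| = 3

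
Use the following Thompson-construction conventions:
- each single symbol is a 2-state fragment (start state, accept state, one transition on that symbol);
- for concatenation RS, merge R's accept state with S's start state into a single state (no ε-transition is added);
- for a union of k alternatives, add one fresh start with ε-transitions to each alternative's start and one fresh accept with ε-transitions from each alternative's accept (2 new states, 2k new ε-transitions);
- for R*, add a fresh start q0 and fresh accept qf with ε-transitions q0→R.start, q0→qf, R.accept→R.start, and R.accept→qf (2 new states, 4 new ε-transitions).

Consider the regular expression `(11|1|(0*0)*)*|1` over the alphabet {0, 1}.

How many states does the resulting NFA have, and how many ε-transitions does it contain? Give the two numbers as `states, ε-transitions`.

20, 22

Building bottom-up:
Each of the 6 symbol leaves contributes 2 states and 0 ε-transitions.
  11 : 3 states, 0 ε-transitions
  0* : 4 states, 4 ε-transitions
  0*0 : 5 states, 4 ε-transitions
  (0*0)* : 7 states, 8 ε-transitions
  11|1|(0*0)* : 14 states, 14 ε-transitions
  (11|1|(0*0)*)* : 16 states, 18 ε-transitions
  (11|1|(0*0)*)*|1 : 20 states, 22 ε-transitions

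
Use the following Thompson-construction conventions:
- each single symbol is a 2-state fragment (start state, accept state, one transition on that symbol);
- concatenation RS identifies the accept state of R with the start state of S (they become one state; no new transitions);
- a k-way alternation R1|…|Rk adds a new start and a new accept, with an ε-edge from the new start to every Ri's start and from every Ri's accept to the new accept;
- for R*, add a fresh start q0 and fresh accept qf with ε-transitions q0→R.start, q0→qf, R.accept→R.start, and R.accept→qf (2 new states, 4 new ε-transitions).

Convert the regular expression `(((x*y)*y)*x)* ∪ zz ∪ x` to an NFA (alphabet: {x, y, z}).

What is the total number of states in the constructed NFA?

Bottom-up over the parse tree:
Each of the 7 symbol leaves contributes a 2-state fragment.
  x* — 4 states
  x*y — 5 states
  (x*y)* — 7 states
  (x*y)*y — 8 states
  ((x*y)*y)* — 10 states
  ((x*y)*y)*x — 11 states
  (((x*y)*y)*x)* — 13 states
  zz — 3 states
  (((x*y)*y)*x)* ∪ zz ∪ x — 20 states

20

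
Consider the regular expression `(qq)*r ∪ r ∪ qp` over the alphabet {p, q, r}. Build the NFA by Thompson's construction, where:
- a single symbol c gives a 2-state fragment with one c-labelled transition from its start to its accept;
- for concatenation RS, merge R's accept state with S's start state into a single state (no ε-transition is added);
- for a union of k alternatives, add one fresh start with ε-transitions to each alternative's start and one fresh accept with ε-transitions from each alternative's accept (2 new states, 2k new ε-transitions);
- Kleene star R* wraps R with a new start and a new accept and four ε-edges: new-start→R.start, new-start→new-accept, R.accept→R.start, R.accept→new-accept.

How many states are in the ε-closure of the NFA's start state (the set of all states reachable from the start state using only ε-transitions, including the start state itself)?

6

Work bottom-up. For each fragment F, track |ε-closure(F.start)| and whether F's accept lies in that closure (i.e. whether F accepts ε). A single-symbol fragment has closure size 1 and does not accept ε.
  qq — |ε-closure| equals the left operand's closure size = 1 (its accept is not ε-reachable, so the closure stops there)
  (qq)* — new start has ε-edges to the inner start and to the new accept, so |ε-closure| = 2 + 1 = 3
  (qq)*r — |ε-closure| = 3 + (1−1) = 3 (closure spills across the concat boundary because the left factor accepts ε)
  qp — same as the first factor's closure: |ε-closure| = 1
  (qq)*r ∪ r ∪ qp — |ε-closure| = 1 + 3 + 1 + 1 = 6 (the new accept is not ε-reachable since no branch accepts ε)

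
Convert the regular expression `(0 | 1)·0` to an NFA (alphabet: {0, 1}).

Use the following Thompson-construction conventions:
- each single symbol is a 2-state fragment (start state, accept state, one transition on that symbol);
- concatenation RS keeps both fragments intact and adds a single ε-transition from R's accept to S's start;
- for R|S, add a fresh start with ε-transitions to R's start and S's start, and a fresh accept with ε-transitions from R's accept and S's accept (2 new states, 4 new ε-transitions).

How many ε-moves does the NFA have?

Per subexpression:
Each of the 3 symbol leaves contributes 0 ε-transitions.
  0 | 1 : 4 ε-transitions
  (0 | 1)·0 : 5 ε-transitions

5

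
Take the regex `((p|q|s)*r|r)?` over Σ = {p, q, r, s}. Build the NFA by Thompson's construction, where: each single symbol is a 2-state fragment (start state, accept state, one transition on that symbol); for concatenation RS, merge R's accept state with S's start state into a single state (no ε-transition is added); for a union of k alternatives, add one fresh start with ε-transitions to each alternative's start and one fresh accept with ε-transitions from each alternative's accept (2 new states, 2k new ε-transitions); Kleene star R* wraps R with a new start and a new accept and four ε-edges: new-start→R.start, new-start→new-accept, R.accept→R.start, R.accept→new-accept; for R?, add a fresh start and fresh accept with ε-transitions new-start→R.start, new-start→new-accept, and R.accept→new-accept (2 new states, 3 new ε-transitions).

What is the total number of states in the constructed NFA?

Recursing over subexpressions:
Each of the 5 symbol leaves contributes a 2-state fragment.
  p|q|s — 8 states
  (p|q|s)* — 10 states
  (p|q|s)*r — 11 states
  (p|q|s)*r|r — 15 states
  ((p|q|s)*r|r)? — 17 states

17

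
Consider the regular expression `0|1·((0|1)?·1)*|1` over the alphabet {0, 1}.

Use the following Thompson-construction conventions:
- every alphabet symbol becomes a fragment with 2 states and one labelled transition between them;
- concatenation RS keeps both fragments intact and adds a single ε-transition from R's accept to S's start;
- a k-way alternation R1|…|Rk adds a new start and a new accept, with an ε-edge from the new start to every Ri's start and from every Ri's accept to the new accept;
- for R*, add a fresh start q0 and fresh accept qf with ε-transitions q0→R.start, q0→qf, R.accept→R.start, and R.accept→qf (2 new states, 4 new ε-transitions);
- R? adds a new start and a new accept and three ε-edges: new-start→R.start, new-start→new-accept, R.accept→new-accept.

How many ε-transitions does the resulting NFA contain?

By structural recursion:
Each of the 6 symbol leaves contributes 0 ε-transitions.
  0|1 → 4 ε-transitions
  (0|1)? → 7 ε-transitions
  (0|1)?·1 → 8 ε-transitions
  ((0|1)?·1)* → 12 ε-transitions
  1·((0|1)?·1)* → 13 ε-transitions
  0|1·((0|1)?·1)*|1 → 19 ε-transitions

19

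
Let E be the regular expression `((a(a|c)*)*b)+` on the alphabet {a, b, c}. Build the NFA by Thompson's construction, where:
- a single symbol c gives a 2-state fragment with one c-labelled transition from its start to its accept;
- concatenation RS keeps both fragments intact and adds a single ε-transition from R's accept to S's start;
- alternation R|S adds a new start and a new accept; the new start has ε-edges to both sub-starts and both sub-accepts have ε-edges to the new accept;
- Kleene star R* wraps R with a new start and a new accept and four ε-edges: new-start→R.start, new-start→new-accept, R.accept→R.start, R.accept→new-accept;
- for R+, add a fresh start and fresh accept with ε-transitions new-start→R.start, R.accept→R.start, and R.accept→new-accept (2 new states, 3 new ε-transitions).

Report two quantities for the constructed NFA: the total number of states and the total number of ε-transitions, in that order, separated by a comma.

16, 17

Recursing over subexpressions:
Each of the 4 symbol leaves contributes 2 states and 0 ε-transitions.
  a|c — 6 states, 4 ε-transitions
  (a|c)* — 8 states, 8 ε-transitions
  a(a|c)* — 10 states, 9 ε-transitions
  (a(a|c)*)* — 12 states, 13 ε-transitions
  (a(a|c)*)*b — 14 states, 14 ε-transitions
  ((a(a|c)*)*b)+ — 16 states, 17 ε-transitions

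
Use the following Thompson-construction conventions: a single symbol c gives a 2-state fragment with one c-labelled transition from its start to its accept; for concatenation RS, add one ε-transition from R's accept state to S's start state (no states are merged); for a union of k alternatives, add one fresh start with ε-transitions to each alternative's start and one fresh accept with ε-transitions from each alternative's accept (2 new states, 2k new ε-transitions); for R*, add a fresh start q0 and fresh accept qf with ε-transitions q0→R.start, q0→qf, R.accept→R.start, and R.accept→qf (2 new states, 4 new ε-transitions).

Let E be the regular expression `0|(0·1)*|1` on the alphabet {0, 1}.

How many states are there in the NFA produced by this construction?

12

By structural recursion:
Each of the 4 symbol leaves contributes a 2-state fragment.
  0·1 → 4 states
  (0·1)* → 6 states
  0|(0·1)*|1 → 12 states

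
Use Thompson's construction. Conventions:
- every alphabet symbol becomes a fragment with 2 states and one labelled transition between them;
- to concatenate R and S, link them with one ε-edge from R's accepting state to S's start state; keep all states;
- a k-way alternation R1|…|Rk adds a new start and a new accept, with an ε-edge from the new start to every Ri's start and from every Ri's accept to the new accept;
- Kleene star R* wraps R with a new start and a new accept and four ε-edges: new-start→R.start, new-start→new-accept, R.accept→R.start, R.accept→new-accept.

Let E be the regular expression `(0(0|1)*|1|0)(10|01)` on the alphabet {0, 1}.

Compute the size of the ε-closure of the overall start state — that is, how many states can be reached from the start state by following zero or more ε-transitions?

4

Let C(F) = |ε-closure(F.start)| within fragment F, and note whether F accepts ε. Symbol fragments have C = 1 and do not accept ε. Then:
  0|1 → new start ε-reaches every alternative's start; none of them accept ε, so the new accept is not reached: C = 1 + 1 + 1 = 3
  (0|1)* → C = 1 (new start) + 3 (body) + 1 (new accept) = 5
  0(0|1)* → same as the first factor's closure: C = 1
  0(0|1)*|1|0 → new start ε-reaches every alternative's start; none of them accept ε, so the new accept is not reached: C = 1 + 1 + 1 + 1 = 4
  10 → same as the first factor's closure: C = 1
  01 → same as the first factor's closure: C = 1
  10|01 → new start ε-reaches every alternative's start; none of them accept ε, so the new accept is not reached: C = 1 + 1 + 1 = 3
  (0(0|1)*|1|0)(10|01) → C equals the left operand's closure size = 4 (its accept is not ε-reachable, so the closure stops there)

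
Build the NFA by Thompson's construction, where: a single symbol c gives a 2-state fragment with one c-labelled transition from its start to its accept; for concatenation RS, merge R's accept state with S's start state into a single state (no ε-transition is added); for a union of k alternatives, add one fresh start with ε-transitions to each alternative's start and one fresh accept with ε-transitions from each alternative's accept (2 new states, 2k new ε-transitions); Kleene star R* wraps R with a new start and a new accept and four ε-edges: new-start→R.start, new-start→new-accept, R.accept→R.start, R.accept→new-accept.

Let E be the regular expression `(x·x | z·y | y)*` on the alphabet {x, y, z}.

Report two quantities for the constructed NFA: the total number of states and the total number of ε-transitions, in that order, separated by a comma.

Building bottom-up:
Each of the 5 symbol leaves contributes 2 states and 0 ε-transitions.
  x·x = 3 states, 0 ε-transitions
  z·y = 3 states, 0 ε-transitions
  x·x | z·y | y = 10 states, 6 ε-transitions
  (x·x | z·y | y)* = 12 states, 10 ε-transitions

12, 10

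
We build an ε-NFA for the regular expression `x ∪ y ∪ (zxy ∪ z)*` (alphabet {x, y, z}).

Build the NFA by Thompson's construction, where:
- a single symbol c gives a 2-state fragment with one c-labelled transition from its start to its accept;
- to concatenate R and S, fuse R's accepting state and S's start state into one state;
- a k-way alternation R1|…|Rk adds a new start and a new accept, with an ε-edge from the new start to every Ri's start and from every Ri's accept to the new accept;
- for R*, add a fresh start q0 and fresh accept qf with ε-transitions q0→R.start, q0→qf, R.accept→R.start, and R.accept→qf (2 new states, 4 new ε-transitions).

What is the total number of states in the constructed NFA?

Recursing over subexpressions:
Each of the 6 symbol leaves contributes a 2-state fragment.
  zxy : 4 states
  zxy ∪ z : 8 states
  (zxy ∪ z)* : 10 states
  x ∪ y ∪ (zxy ∪ z)* : 16 states

16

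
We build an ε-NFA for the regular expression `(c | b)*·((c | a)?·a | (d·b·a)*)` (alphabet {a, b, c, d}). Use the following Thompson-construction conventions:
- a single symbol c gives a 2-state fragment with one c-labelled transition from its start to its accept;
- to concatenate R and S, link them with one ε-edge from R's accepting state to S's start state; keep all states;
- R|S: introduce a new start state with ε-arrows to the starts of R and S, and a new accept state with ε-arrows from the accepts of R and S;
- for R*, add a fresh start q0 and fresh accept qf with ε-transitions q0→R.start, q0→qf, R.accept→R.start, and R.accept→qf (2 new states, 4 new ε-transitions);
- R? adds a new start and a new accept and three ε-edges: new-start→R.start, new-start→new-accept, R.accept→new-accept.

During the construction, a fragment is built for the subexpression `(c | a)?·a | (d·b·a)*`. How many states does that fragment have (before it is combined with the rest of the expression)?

Fragment for `(c | a)?·a | (d·b·a)*`:
Each of the 6 symbol leaves contributes a 2-state fragment.
  c | a → 6 states
  (c | a)? → 8 states
  (c | a)?·a → 10 states
  d·b·a → 6 states
  (d·b·a)* → 8 states
  (c | a)?·a | (d·b·a)* → 20 states

20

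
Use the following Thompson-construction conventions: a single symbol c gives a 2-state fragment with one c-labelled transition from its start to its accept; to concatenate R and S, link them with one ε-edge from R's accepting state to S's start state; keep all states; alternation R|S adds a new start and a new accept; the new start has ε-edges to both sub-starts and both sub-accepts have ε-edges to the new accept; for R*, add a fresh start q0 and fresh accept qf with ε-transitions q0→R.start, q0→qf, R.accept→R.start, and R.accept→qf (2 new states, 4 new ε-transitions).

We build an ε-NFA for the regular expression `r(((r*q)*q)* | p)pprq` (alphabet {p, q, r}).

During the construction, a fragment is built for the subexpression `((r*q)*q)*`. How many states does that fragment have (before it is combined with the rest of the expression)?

12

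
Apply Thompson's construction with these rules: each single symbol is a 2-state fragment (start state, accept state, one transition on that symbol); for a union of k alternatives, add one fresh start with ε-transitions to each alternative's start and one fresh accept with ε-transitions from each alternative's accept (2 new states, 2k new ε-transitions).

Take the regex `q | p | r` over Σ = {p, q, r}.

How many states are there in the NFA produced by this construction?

8

Bottom-up over the parse tree:
Each of the 3 symbol leaves contributes a 2-state fragment.
  q | p | r : 8 states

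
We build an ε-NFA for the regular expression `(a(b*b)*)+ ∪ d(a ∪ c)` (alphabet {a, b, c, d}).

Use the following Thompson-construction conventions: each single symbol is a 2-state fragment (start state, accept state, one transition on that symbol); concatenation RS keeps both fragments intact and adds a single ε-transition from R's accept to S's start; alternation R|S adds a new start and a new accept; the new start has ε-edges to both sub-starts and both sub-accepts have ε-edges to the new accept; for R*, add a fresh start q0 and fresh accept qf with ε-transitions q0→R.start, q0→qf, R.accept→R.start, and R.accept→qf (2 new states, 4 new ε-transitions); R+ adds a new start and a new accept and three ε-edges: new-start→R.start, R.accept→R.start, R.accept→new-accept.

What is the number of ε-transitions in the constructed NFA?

Bottom-up over the parse tree:
Each of the 6 symbol leaves contributes 0 ε-transitions.
  b* — 4 ε-transitions
  b*b — 5 ε-transitions
  (b*b)* — 9 ε-transitions
  a(b*b)* — 10 ε-transitions
  (a(b*b)*)+ — 13 ε-transitions
  a ∪ c — 4 ε-transitions
  d(a ∪ c) — 5 ε-transitions
  (a(b*b)*)+ ∪ d(a ∪ c) — 22 ε-transitions

22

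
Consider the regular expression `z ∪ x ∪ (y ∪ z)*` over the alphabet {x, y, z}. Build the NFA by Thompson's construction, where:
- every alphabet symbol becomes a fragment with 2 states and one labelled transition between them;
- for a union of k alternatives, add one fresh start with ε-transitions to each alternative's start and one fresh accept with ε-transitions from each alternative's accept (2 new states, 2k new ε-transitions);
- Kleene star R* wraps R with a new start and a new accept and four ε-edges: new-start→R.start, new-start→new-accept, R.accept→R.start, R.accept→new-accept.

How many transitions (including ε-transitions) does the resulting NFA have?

By structural recursion:
Each of the 4 symbol leaves contributes 1 transition (1 symbol, 0 ε).
  y ∪ z → 6 transitions (2 symbol, 4 ε)
  (y ∪ z)* → 10 transitions (2 symbol, 8 ε)
  z ∪ x ∪ (y ∪ z)* → 18 transitions (4 symbol, 14 ε)

18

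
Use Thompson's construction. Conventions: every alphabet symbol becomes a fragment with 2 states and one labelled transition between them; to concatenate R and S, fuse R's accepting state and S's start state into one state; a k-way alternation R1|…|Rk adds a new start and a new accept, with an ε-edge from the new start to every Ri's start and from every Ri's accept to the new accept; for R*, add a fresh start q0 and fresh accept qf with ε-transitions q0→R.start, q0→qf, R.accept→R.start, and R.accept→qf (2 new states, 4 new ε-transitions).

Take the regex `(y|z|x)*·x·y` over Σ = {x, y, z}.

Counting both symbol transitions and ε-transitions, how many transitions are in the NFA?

15

Bottom-up over the parse tree:
Each of the 5 symbol leaves contributes 1 transition (1 symbol, 0 ε).
  y|z|x — 9 transitions (3 symbol, 6 ε)
  (y|z|x)* — 13 transitions (3 symbol, 10 ε)
  (y|z|x)*·x·y — 15 transitions (5 symbol, 10 ε)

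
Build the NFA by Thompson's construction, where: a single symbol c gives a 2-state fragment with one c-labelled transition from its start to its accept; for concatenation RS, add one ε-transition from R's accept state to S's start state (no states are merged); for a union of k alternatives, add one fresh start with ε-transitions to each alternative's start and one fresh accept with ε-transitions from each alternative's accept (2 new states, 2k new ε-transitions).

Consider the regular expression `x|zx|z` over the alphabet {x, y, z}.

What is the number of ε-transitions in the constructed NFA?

By structural recursion:
Each of the 4 symbol leaves contributes 0 ε-transitions.
  zx = 1 ε-transition
  x|zx|z = 7 ε-transitions

7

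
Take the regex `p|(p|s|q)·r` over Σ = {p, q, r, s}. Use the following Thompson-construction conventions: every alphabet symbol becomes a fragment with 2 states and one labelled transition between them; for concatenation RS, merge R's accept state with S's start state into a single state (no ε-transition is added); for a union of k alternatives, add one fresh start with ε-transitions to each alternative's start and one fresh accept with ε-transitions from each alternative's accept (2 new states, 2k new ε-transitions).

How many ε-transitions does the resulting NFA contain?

10

Per subexpression:
Each of the 5 symbol leaves contributes 0 ε-transitions.
  p|s|q : 6 ε-transitions
  (p|s|q)·r : 6 ε-transitions
  p|(p|s|q)·r : 10 ε-transitions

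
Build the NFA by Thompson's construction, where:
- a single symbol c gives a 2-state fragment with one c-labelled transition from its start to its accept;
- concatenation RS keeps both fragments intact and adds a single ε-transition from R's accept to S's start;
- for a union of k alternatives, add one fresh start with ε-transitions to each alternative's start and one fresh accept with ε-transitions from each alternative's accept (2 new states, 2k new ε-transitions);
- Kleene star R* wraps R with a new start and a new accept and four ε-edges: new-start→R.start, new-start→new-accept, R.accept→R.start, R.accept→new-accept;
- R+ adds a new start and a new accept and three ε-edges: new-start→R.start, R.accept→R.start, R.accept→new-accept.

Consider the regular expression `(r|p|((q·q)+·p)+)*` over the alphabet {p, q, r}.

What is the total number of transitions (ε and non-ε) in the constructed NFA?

By structural recursion:
Each of the 5 symbol leaves contributes 1 transition (1 symbol, 0 ε).
  q·q → 3 transitions (2 symbol, 1 ε)
  (q·q)+ → 6 transitions (2 symbol, 4 ε)
  (q·q)+·p → 8 transitions (3 symbol, 5 ε)
  ((q·q)+·p)+ → 11 transitions (3 symbol, 8 ε)
  r|p|((q·q)+·p)+ → 19 transitions (5 symbol, 14 ε)
  (r|p|((q·q)+·p)+)* → 23 transitions (5 symbol, 18 ε)

23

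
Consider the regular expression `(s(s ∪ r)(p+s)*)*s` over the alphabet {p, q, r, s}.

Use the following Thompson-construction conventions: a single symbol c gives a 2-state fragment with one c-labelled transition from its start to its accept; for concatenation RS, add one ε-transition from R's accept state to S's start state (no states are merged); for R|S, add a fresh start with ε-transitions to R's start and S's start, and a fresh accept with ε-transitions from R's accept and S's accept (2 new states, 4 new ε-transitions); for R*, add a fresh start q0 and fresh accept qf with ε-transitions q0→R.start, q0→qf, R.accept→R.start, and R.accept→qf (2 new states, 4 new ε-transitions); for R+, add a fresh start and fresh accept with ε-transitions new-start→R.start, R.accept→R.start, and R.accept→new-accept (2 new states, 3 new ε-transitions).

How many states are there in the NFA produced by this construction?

Building bottom-up:
Each of the 6 symbol leaves contributes a 2-state fragment.
  s ∪ r : 6 states
  p+ : 4 states
  p+s : 6 states
  (p+s)* : 8 states
  s(s ∪ r)(p+s)* : 16 states
  (s(s ∪ r)(p+s)*)* : 18 states
  (s(s ∪ r)(p+s)*)*s : 20 states

20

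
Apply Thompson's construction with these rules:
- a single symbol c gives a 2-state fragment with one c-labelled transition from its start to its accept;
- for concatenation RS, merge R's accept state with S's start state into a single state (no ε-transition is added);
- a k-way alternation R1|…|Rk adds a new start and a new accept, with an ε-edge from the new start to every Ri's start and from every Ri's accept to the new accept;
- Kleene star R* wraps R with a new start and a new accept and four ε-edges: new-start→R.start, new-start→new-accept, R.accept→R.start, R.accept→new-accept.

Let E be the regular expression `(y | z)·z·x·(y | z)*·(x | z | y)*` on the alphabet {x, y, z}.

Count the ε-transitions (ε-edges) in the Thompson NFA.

22

Per subexpression:
Each of the 9 symbol leaves contributes 0 ε-transitions.
  y | z : 4 ε-transitions
  y | z : 4 ε-transitions
  (y | z)* : 8 ε-transitions
  x | z | y : 6 ε-transitions
  (x | z | y)* : 10 ε-transitions
  (y | z)·z·x·(y | z)*·(x | z | y)* : 22 ε-transitions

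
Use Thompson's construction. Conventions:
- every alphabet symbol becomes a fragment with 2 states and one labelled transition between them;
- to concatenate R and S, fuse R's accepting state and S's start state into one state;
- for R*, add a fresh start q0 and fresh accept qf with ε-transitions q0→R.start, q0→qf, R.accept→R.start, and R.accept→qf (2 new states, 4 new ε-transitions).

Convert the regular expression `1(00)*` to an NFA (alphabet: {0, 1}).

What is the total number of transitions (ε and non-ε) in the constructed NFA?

7

Building bottom-up:
Each of the 3 symbol leaves contributes 1 transition (1 symbol, 0 ε).
  00 = 2 transitions (2 symbol, 0 ε)
  (00)* = 6 transitions (2 symbol, 4 ε)
  1(00)* = 7 transitions (3 symbol, 4 ε)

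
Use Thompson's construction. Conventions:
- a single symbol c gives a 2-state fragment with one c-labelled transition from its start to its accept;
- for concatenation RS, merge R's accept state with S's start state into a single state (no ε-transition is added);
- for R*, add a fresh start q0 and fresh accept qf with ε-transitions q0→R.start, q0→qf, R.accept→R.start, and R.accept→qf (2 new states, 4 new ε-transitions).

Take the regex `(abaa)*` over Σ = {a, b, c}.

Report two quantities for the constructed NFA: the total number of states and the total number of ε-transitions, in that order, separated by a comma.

7, 4

Bottom-up over the parse tree:
Each of the 4 symbol leaves contributes 2 states and 0 ε-transitions.
  abaa → 5 states, 0 ε-transitions
  (abaa)* → 7 states, 4 ε-transitions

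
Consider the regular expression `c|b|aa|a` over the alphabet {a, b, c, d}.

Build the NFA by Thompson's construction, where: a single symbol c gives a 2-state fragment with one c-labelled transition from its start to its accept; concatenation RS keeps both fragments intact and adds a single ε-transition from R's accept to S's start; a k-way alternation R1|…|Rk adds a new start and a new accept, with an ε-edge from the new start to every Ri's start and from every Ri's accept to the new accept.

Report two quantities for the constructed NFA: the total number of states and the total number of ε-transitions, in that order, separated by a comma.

Per subexpression:
Each of the 5 symbol leaves contributes 2 states and 0 ε-transitions.
  aa → 4 states, 1 ε-transition
  c|b|aa|a → 12 states, 9 ε-transitions

12, 9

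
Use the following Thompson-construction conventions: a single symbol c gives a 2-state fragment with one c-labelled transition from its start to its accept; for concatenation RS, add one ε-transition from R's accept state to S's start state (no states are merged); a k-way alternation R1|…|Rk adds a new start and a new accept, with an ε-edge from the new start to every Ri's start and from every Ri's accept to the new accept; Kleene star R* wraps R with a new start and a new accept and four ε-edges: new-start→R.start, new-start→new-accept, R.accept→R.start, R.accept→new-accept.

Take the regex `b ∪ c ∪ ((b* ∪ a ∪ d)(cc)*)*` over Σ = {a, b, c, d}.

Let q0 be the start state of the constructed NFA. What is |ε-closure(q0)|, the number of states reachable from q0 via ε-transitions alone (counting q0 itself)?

Compute the ε-closure size of each fragment's start state recursively; a symbol fragment's start has no outgoing ε-edge, so its closure is just itself (size 1).
  b* → new start has ε-edges to the inner start and to the new accept, so C = 2 + 1 = 3
  b* ∪ a ∪ d → C = 1 (new start) + (3 + 1 + 1) + 1 (new accept, since some branch ε-reaches its own accept) = 7
  cc → C equals the left operand's closure size = 1 (its accept is not ε-reachable, so the closure stops there)
  (cc)* → the star's fresh start ε-reaches both the body's start and the fresh accept: C = 2 + 1 = 3
  (b* ∪ a ∪ d)(cc)* → C = 7 + 3 = 10 (closure spills across the concat boundary because the left factor accepts ε)
  ((b* ∪ a ∪ d)(cc)*)* → C = 1 (new start) + 10 (body) + 1 (new accept) = 12
  b ∪ c ∪ ((b* ∪ a ∪ d)(cc)*)* → C = 1 (new start) + (1 + 1 + 12) + 1 (new accept, since some branch ε-reaches its own accept) = 16

16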